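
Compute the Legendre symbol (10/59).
(10/59) = 10^{29} mod 59 = -1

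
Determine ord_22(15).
Powers of 15 mod 22: 15^1≡15, 15^2≡5, 15^3≡9, 15^4≡3, 15^5≡1. So the order of 15 is 5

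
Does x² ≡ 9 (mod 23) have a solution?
By Euler's criterion: 9^{11} ≡ 1 (mod 23). Since this equals 1, 9 is a QR.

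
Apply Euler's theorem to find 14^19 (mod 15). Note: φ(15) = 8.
By Euler: 14^{8} ≡ 1 (mod 15) since gcd(14, 15) = 1. 19 = 2×8 + 3. So 14^{19} ≡ 14^{3} ≡ 14 (mod 15)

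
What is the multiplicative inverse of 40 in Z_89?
Since 89 is prime, by Fermat 40^(-1) ≡ 40^{87} ≡ 69 (mod 89). Verify: 40 × 69 = 2760 ≡ 1 (mod 89)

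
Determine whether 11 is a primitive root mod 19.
11^{3} ≡ 1 mod 19 and 3 < 18, so ord_19(11) = 3 ≠ 18 and 11 is not a primitive root.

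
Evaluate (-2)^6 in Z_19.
By repeated squaring (mod 19): (-2)^{1}≡17, (-2)^{2}≡4, (-2)^{4}≡16. Then (-2)^{6} = (-2)^{4+2} ≡ 16 × 4 ≡ 7 (mod 19)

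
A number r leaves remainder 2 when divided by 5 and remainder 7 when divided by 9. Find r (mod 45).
M = 5 × 9 = 45. M₁ = 9, y₁ ≡ 4 (mod 5). M₂ = 5, y₂ ≡ 2 (mod 9). r = 2×9×4 + 7×5×2 ≡ 7 (mod 45)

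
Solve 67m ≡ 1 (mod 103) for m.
Since 103 is prime, by Fermat 67^(-1) ≡ 67^{101} ≡ 20 (mod 103). Verify: 67 × 20 = 1340 ≡ 1 (mod 103)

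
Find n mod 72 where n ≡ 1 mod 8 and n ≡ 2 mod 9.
M = 8 × 9 = 72. M₁ = 9, y₁ ≡ 1 mod 8. M₂ = 8, y₂ ≡ 8 mod 9. n = 1×9×1 + 2×8×8 ≡ 65 mod 72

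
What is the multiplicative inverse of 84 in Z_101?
Since 101 is prime, by Fermat 84^(-1) ≡ 84^{99} ≡ 95 mod 101. Verify: 84 × 95 = 7980 ≡ 1 mod 101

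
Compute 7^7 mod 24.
By repeated squaring (mod 24): 7^{1}≡7, 7^{2}≡1, 7^{4}≡1. Then 7^{7} = 7^{4+2+1} ≡ 1 × 1 × 7 ≡ 7 (mod 24)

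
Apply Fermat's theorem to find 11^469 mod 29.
By Fermat: 11^{28} ≡ 1 mod 29. 469 ≡ 21 mod 28. So 11^{469} ≡ 11^{21} ≡ 17 mod 29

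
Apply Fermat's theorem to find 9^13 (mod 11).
By Fermat: 9^{10} ≡ 1 (mod 11). So 9^{13} = 9^{10} · 9^{3} ≡ 9^{3} ≡ 3 (mod 11)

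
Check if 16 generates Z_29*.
16^{7} ≡ 1 mod 29 and 7 < 28, so ord_29(16) = 7 ≠ 28 and 16 is not a primitive root.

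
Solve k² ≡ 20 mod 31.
The square roots of 20 mod 31 are 19 and 12. Verify: 19² = 361 ≡ 20 mod 31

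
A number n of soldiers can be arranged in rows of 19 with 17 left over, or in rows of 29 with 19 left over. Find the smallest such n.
M = 19 × 29 = 551. M₁ = 29, y₁ ≡ 2 mod 19. M₂ = 19, y₂ ≡ 26 mod 29. n = 17×29×2 + 19×19×26 ≡ 454 mod 551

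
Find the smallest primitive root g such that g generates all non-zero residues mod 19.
g = 2. Powers: [2, 4, 8, 16, 13, 7, ...] generates all 18 non-zero residues.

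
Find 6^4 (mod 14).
6^{4} = 1296 ≡ 8 (mod 14)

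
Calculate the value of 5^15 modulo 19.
By repeated squaring mod 19: 5^{1}≡5, 5^{2}≡6, 5^{4}≡17, 5^{8}≡4. Then 5^{15} = 5^{8+4+2+1} ≡ 4 × 17 × 6 × 5 ≡ 7 mod 19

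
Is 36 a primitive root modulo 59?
36^{29} ≡ 1 mod 59 and 29 < 58, so ord_59(36) = 29 ≠ 58 and 36 is not a primitive root.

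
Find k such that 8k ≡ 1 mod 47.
Since 47 is prime, by Fermat 8^(-1) ≡ 8^{45} ≡ 6 mod 47. Verify: 8 × 6 = 48 ≡ 1 mod 47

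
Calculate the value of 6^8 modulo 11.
By repeated squaring mod 11: 6^{1}≡6, 6^{2}≡3, 6^{4}≡9, 6^{8}≡4. So 6^{8} ≡ 4 mod 11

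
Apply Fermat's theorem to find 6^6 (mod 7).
By Fermat's Little Theorem, 6^{6} ≡ 1 (mod 7) since 7 is prime and gcd(6, 7) = 1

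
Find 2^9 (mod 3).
Using Fermat: 2^{2} ≡ 1 (mod 3). 9 ≡ 1 (mod 2). So 2^{9} ≡ 2^{1} ≡ 2 (mod 3)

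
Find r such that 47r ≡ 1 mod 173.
Since 173 is prime, by Fermat 47^(-1) ≡ 47^{171} ≡ 81 mod 173. Verify: 47 × 81 = 3807 ≡ 1 mod 173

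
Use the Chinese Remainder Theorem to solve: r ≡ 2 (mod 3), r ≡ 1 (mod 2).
M = 3 × 2 = 6. M₁ = 2, y₁ ≡ 2 (mod 3). M₂ = 3, y₂ ≡ 1 (mod 2). r = 2×2×2 + 1×3×1 ≡ 5 (mod 6)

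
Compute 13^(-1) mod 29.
Since 29 is prime, by Fermat 13^(-1) ≡ 13^{27} ≡ 9 mod 29. Verify: 13 × 9 = 117 ≡ 1 mod 29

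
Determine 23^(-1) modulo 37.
Since 37 is prime, by Fermat 23^(-1) ≡ 23^{35} ≡ 29 (mod 37). Verify: 23 × 29 = 667 ≡ 1 (mod 37)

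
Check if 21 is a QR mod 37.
By Euler's criterion: 21^{18} ≡ 1 mod 37. Since this equals 1, 21 is a QR.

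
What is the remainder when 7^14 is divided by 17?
By repeated squaring (mod 17): 7^{1}≡7, 7^{2}≡15, 7^{4}≡4, 7^{8}≡16. Then 7^{14} = 7^{8+4+2} ≡ 16 × 4 × 15 ≡ 8 (mod 17)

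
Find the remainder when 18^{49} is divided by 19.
By Fermat: 18^{18} ≡ 1 (mod 19). 49 = 2×18 + 13. So 18^{49} ≡ 18^{13} ≡ 18 (mod 19)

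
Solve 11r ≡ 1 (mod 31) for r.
Since 31 is prime, by Fermat 11^(-1) ≡ 11^{29} ≡ 17 (mod 31). Verify: 11 × 17 = 187 ≡ 1 (mod 31)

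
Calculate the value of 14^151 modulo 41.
Using Fermat: 14^{40} ≡ 1 (mod 41). 151 ≡ 31 (mod 40). So 14^{151} ≡ 14^{31} ≡ 3 (mod 41)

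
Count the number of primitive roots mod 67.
Number of primitive roots mod 67 = φ(p-1) = φ(66) = 20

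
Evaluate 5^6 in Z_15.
By repeated squaring mod 15: 5^{1}≡5, 5^{2}≡10, 5^{4}≡10. Then 5^{6} = 5^{4+2} ≡ 10 × 10 ≡ 10 mod 15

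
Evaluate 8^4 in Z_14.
8^{4} = 4096 ≡ 8 (mod 14)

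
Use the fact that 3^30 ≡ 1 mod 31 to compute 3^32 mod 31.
By Fermat: 3^{30} ≡ 1 mod 31. So 3^{32} = 3^{30} · 3^{2} ≡ 3^{2} ≡ 9 mod 31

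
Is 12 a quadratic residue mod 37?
By Euler's criterion: 12^{18} ≡ 1 (mod 37). Since this equals 1, 12 is a QR.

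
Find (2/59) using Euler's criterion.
(2/59) = 2^{29} mod 59 = -1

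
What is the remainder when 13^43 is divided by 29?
Using Fermat: 13^{28} ≡ 1 (mod 29). 43 ≡ 15 (mod 28). So 13^{43} ≡ 13^{15} ≡ 13 (mod 29)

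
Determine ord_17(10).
Powers of 10 mod 17: 10^1≡10, 10^2≡15, 10^3≡14, 10^4≡4, 10^5≡6, 10^6≡9, 10^7≡5, 10^8≡16, 10^9≡7, 10^10≡2, 10^11≡3, 10^12≡13, 10^13≡11, 10^14≡8, 10^15≡12, 10^16≡1. So the order of 10 is 16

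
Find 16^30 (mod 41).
By repeated squaring (mod 41): 16^{1}≡16, 16^{2}≡10, 16^{4}≡18, 16^{8}≡37, 16^{16}≡16. Then 16^{30} = 16^{16+8+4+2} ≡ 16 × 37 × 18 × 10 ≡ 1 (mod 41)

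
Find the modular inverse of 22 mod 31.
Since 31 is prime, by Fermat 22^(-1) ≡ 22^{29} ≡ 24 (mod 31). Verify: 22 × 24 = 528 ≡ 1 (mod 31)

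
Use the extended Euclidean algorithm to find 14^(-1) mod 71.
Extended GCD: 14(-5) + 71(1) = 1. So 14^(-1) ≡ -5 ≡ 66 mod 71. Verify: 14 × 66 = 924 ≡ 1 mod 71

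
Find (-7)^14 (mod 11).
Using Fermat: (-7)^{10} ≡ 1 (mod 11). 14 ≡ 4 (mod 10). So (-7)^{14} ≡ (-7)^{4} ≡ 3 (mod 11)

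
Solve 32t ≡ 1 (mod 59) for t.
Since 59 is prime, by Fermat 32^(-1) ≡ 32^{57} ≡ 24 (mod 59). Verify: 32 × 24 = 768 ≡ 1 (mod 59)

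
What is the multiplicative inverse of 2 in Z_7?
Since 7 is prime, by Fermat 2^(-1) ≡ 2^{5} ≡ 4 (mod 7). Verify: 2 × 4 = 8 ≡ 1 (mod 7)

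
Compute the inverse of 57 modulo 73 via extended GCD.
Extended GCD: 57(-32) + 73(25) = 1. So 57^(-1) ≡ -32 ≡ 41 mod 73. Verify: 57 × 41 = 2337 ≡ 1 mod 73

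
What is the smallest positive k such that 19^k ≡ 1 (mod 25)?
Powers of 19 mod 25: 19^1≡19, 19^2≡11, 19^3≡9, 19^4≡21, 19^5≡24, 19^6≡6, 19^7≡14, 19^8≡16, 19^9≡4, 19^10≡1. So the order of 19 is 10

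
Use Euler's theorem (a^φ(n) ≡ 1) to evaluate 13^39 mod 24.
By Euler: 13^{8} ≡ 1 (mod 24) since gcd(13, 24) = 1. 39 = 4×8 + 7. So 13^{39} ≡ 13^{7} ≡ 13 (mod 24)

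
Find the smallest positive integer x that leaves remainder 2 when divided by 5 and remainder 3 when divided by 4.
M = 5 × 4 = 20. M₁ = 4, y₁ ≡ 4 mod 5. M₂ = 5, y₂ ≡ 1 mod 4. x = 2×4×4 + 3×5×1 ≡ 7 mod 20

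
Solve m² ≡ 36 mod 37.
The square roots of 36 mod 37 are 6 and 31. Verify: 6² = 36 ≡ 36 mod 37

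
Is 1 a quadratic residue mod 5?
By Euler's criterion: 1^{2} ≡ 1 mod 5. Since this equals 1, 1 is a QR.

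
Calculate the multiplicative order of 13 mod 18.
Powers of 13 mod 18: 13^1≡13, 13^2≡7, 13^3≡1. So the order of 13 is 3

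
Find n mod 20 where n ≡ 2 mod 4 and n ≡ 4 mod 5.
M = 4 × 5 = 20. M₁ = 5, y₁ ≡ 1 mod 4. M₂ = 4, y₂ ≡ 4 mod 5. n = 2×5×1 + 4×4×4 ≡ 14 mod 20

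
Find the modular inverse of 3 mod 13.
Since 13 is prime, by Fermat 3^(-1) ≡ 3^{11} ≡ 9 mod 13. Verify: 3 × 9 = 27 ≡ 1 mod 13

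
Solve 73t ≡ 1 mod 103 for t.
Since 103 is prime, by Fermat 73^(-1) ≡ 73^{101} ≡ 24 mod 103. Verify: 73 × 24 = 1752 ≡ 1 mod 103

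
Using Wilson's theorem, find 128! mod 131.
(130)! = (128)! × (129) × (130) ≡ -1 mod 131. So (128)! ≡ -1 × [(130)(129)]^(-1) ≡ 65 mod 131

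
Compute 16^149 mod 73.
Using Fermat: 16^{72} ≡ 1 mod 73. 149 ≡ 5 mod 72. So 16^{149} ≡ 16^{5} ≡ 4 mod 73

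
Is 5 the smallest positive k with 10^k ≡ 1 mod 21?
Powers of 10 mod 21: 10^1≡10, 10^2≡16, 10^3≡13, 10^4≡4, 10^5≡19, 10^6≡1. 10^5≡19≢1, so ord ≠ 5. No, the actual order is 6.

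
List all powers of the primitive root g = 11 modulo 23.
11^1, 11^2, ..., 11^{22} mod 23: [11, 6, 20, 13, 5, 9, 7, 8, 19, 2, 22, 12, 17, 3, 10, 18, 14, 16, 15, 4, 21, 1]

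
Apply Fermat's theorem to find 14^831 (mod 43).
By Fermat: 14^{42} ≡ 1 (mod 43). 831 ≡ 33 (mod 42). So 14^{831} ≡ 14^{33} ≡ 11 (mod 43)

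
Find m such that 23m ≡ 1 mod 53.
Since 53 is prime, by Fermat 23^(-1) ≡ 23^{51} ≡ 30 mod 53. Verify: 23 × 30 = 690 ≡ 1 mod 53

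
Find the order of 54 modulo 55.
Powers of 54 mod 55: 54^1≡54, 54^2≡1. Order = 2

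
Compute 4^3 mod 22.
4^{3} = 64 ≡ 20 mod 22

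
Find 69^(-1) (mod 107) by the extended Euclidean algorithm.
Extended GCD: 69(-31) + 107(20) = 1. So 69^(-1) ≡ -31 ≡ 76 (mod 107). Verify: 69 × 76 = 5244 ≡ 1 (mod 107)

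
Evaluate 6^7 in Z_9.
By repeated squaring mod 9: 6^{1}≡6, 6^{2}≡0, 6^{4}≡0. Then 6^{7} = 6^{4+2+1} ≡ 0 × 0 × 6 ≡ 0 mod 9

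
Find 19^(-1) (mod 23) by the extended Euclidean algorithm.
Extended GCD: 19(-6) + 23(5) = 1. So 19^(-1) ≡ -6 ≡ 17 (mod 23). Verify: 19 × 17 = 323 ≡ 1 (mod 23)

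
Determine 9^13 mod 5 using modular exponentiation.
Using Fermat: 9^{4} ≡ 1 (mod 5). 13 ≡ 1 (mod 4). So 9^{13} ≡ 9^{1} ≡ 4 (mod 5)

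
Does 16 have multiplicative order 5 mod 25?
Powers of 16 mod 25: 16^1≡16, 16^2≡6, 16^3≡21, 16^4≡11, 16^5≡1. First k with 16^k≡1 is k=5. Yes, ord_25(16) = 5.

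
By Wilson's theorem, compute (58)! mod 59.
By Wilson's theorem, (58)! ≡ -1 ≡ 58 mod 59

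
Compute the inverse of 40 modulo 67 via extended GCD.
Extended GCD: 40(-5) + 67(3) = 1. So 40^(-1) ≡ -5 ≡ 62 (mod 67). Verify: 40 × 62 = 2480 ≡ 1 (mod 67)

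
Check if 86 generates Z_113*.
ord_113(86) divides 112. For each prime q|112: 86^{56}≡112, 86^{16}≡16, none ≡ 1. So 86 has order 112 and is a primitive root mod 113.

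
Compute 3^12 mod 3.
By repeated squaring (mod 3): 3^{1}≡0, 3^{2}≡0, 3^{4}≡0, 3^{8}≡0. Then 3^{12} = 3^{8+4} ≡ 0 × 0 ≡ 0 (mod 3)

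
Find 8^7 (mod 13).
By repeated squaring (mod 13): 8^{1}≡8, 8^{2}≡12, 8^{4}≡1. Then 8^{7} = 8^{4+2+1} ≡ 1 × 12 × 8 ≡ 5 (mod 13)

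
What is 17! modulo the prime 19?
(18)! = (17)! × (18) ≡ -1 mod 19. So (17)! ≡ -1 × (18)^(-1) ≡ (-1)×(-1) = 1 mod 19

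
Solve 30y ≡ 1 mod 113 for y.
Since 113 is prime, by Fermat 30^(-1) ≡ 30^{111} ≡ 49 mod 113. Verify: 30 × 49 = 1470 ≡ 1 mod 113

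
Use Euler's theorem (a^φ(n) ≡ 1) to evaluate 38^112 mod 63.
By Euler: 38^{36} ≡ 1 (mod 63) since gcd(38, 63) = 1. 112 = 3×36 + 4. So 38^{112} ≡ 38^{4} ≡ 25 (mod 63)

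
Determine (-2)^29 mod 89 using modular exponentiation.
By repeated squaring mod 89: (-2)^{1}≡87, (-2)^{2}≡4, (-2)^{4}≡16, (-2)^{8}≡78, (-2)^{16}≡32. Then (-2)^{29} = (-2)^{16+8+4+1} ≡ 32 × 78 × 16 × 87 ≡ 50 mod 89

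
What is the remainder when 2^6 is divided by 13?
By repeated squaring mod 13: 2^{1}≡2, 2^{2}≡4, 2^{4}≡3. Then 2^{6} = 2^{4+2} ≡ 3 × 4 ≡ 12 mod 13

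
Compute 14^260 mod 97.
Using Fermat: 14^{96} ≡ 1 mod 97. 260 ≡ 68 mod 96. So 14^{260} ≡ 14^{68} ≡ 43 mod 97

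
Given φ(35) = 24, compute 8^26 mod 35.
By Euler: 8^{24} ≡ 1 mod 35 since gcd(8, 35) = 1. 26 = 1×24 + 2. So 8^{26} ≡ 8^{2} ≡ 29 mod 35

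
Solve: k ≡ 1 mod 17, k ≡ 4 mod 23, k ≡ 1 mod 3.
M = 17 × 23 × 3 = 1173. M₁ = 69, y₁ ≡ 1 mod 17. M₂ = 51, y₂ ≡ 14 mod 23. M₃ = 391, y₃ ≡ 1 mod 3. k = 1×69×1 + 4×51×14 + 1×391×1 ≡ 970 mod 1173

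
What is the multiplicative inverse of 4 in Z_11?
Since 11 is prime, by Fermat 4^(-1) ≡ 4^{9} ≡ 3 mod 11. Verify: 4 × 3 = 12 ≡ 1 mod 11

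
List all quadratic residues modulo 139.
Quadratic residues modulo 139: {1, 4, 5, 6, 7, 9, 11, 13, 16, 20, 24, 25, 28, 29, 30, 31, 34, 35, 36, 37, 38, 41, 42, 44, 45, 46, 47, 49, 51, 52, 54, 55, 57, 63, 64, 65, 66, 67, 69, 71, 77, 78, 79, 80, 81, 83, 86, 89, 91, 96, 99, 100, 106, 107, 112, 113, 116, 117, 118, 120, 121, 122, 124, 125, 127, 129, 131, 136, 137}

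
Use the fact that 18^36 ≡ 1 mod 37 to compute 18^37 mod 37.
By Fermat: 18^{36} ≡ 1 mod 37. So 18^{37} = 18^{36} · 18^{1} ≡ 18^{1} ≡ 18 mod 37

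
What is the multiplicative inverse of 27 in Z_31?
Since 31 is prime, by Fermat 27^(-1) ≡ 27^{29} ≡ 23 mod 31. Verify: 27 × 23 = 621 ≡ 1 mod 31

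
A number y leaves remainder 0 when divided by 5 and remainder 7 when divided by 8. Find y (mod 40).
M = 5 × 8 = 40. M₁ = 8, y₁ ≡ 2 (mod 5). M₂ = 5, y₂ ≡ 5 (mod 8). y = 0×8×2 + 7×5×5 ≡ 15 (mod 40)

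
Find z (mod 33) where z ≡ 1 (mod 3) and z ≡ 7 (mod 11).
M = 3 × 11 = 33. M₁ = 11, y₁ ≡ 2 (mod 3). M₂ = 3, y₂ ≡ 4 (mod 11). z = 1×11×2 + 7×3×4 ≡ 7 (mod 33)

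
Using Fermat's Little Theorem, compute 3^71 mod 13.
By Fermat: 3^{12} ≡ 1 (mod 13). 71 = 5×12 + 11. So 3^{71} ≡ 3^{11} ≡ 9 (mod 13)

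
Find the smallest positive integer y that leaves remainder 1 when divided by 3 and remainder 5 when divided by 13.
M = 3 × 13 = 39. M₁ = 13, y₁ ≡ 1 mod 3. M₂ = 3, y₂ ≡ 9 mod 13. y = 1×13×1 + 5×3×9 ≡ 31 mod 39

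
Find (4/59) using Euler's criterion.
(4/59) = 4^{29} mod 59 = 1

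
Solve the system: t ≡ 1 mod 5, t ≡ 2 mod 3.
M = 5 × 3 = 15. M₁ = 3, y₁ ≡ 2 mod 5. M₂ = 5, y₂ ≡ 2 mod 3. t = 1×3×2 + 2×5×2 ≡ 11 mod 15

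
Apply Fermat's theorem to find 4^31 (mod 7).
By Fermat: 4^{6} ≡ 1 (mod 7). 31 = 5×6 + 1. So 4^{31} ≡ 4^{1} ≡ 4 (mod 7)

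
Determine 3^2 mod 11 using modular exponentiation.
3^{2} = 9 ≡ 9 (mod 11)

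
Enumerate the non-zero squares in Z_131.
Quadratic residues modulo 131: {1, 3, 4, 5, 7, 9, 11, 12, 13, 15, 16, 20, 21, 25, 27, 28, 33, 34, 35, 36, 38, 39, 41, 43, 44, 45, 46, 48, 49, 52, 53, 55, 58, 59, 60, 61, 62, 63, 64, 65, 74, 75, 77, 80, 81, 84, 89, 91, 94, 99, 100, 101, 102, 105, 107, 108, 109, 112, 113, 114, 117, 121, 123, 125, 129}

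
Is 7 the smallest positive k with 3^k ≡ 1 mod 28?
Powers of 3 mod 28: 3^1≡3, 3^2≡9, 3^3≡27, 3^4≡25, 3^5≡19, 3^6≡1. Already 3^6≡1, so the order is 6 < 7. No, the actual order is 6.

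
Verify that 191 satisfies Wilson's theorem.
(190)! mod 191 = 190. Since this equals -1 mod 191, Wilson confirms 191 is prime.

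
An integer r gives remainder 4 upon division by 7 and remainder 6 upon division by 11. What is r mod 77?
M = 7 × 11 = 77. M₁ = 11, y₁ ≡ 2 mod 7. M₂ = 7, y₂ ≡ 8 mod 11. r = 4×11×2 + 6×7×8 ≡ 39 mod 77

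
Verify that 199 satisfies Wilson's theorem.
(198)! mod 199 = 198. Since this equals -1 mod 199, Wilson confirms 199 is prime.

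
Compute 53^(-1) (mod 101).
Since 101 is prime, by Fermat 53^(-1) ≡ 53^{99} ≡ 61 (mod 101). Verify: 53 × 61 = 3233 ≡ 1 (mod 101)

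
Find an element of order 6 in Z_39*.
4 has order 6 mod 39 since 4^{6} ≡ 1 mod 39 and no smaller power works.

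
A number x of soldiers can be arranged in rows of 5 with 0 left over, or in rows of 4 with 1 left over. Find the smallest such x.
M = 5 × 4 = 20. M₁ = 4, y₁ ≡ 4 mod 5. M₂ = 5, y₂ ≡ 1 mod 4. x = 0×4×4 + 1×5×1 ≡ 5 mod 20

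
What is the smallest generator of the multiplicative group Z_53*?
g = 2. Powers: [2, 4, 8, 16, 32, 11, ...] generates all 52 non-zero residues.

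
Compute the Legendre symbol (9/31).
(9/31) = 9^{15} mod 31 = 1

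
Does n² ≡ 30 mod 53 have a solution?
By Euler's criterion: 30^{26} ≡ 52 mod 53. Since this equals -1 (≡ 52), 30 is not a QR.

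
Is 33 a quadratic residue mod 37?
By Euler's criterion: 33^{18} ≡ 1 mod 37. Since this equals 1, 33 is a QR.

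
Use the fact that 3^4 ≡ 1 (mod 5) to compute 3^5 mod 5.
By Fermat: 3^{4} ≡ 1 (mod 5). So 3^{5} = 3^{4} · 3^{1} ≡ 3^{1} ≡ 3 (mod 5)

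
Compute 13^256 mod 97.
Using Fermat: 13^{96} ≡ 1 (mod 97). 256 ≡ 64 (mod 96). So 13^{256} ≡ 13^{64} ≡ 61 (mod 97)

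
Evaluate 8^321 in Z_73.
Using Fermat: 8^{72} ≡ 1 (mod 73). 321 ≡ 33 (mod 72). So 8^{321} ≡ 8^{33} ≡ 1 (mod 73)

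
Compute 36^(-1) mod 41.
Since 41 is prime, by Fermat 36^(-1) ≡ 36^{39} ≡ 8 mod 41. Verify: 36 × 8 = 288 ≡ 1 mod 41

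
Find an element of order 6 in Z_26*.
17 has order 6 mod 26 since 17^{6} ≡ 1 mod 26 and no smaller power works.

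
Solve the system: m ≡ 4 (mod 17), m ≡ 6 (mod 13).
M = 17 × 13 = 221. M₁ = 13, y₁ ≡ 4 (mod 17). M₂ = 17, y₂ ≡ 10 (mod 13). m = 4×13×4 + 6×17×10 ≡ 123 (mod 221)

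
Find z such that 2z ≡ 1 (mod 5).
Since 5 is prime, by Fermat 2^(-1) ≡ 2^{3} ≡ 3 (mod 5). Verify: 2 × 3 = 6 ≡ 1 (mod 5)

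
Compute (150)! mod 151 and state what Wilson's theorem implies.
(150)! mod 151 = 150. Since this equals -1 (mod 151), Wilson confirms 151 is prime.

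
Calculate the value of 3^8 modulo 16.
By repeated squaring mod 16: 3^{1}≡3, 3^{2}≡9, 3^{4}≡1, 3^{8}≡1. So 3^{8} ≡ 1 mod 16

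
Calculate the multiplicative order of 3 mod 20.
Powers of 3 mod 20: 3^1≡3, 3^2≡9, 3^3≡7, 3^4≡1. So the order of 3 is 4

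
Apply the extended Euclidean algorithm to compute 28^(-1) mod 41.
Extended GCD: 28(-19) + 41(13) = 1. So 28^(-1) ≡ -19 ≡ 22 (mod 41). Verify: 28 × 22 = 616 ≡ 1 (mod 41)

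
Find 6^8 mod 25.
By repeated squaring mod 25: 6^{1}≡6, 6^{2}≡11, 6^{4}≡21, 6^{8}≡16. So 6^{8} ≡ 16 mod 25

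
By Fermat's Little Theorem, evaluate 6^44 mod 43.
By Fermat: 6^{42} ≡ 1 (mod 43). So 6^{44} = 6^{42} · 6^{2} ≡ 6^{2} ≡ 36 (mod 43)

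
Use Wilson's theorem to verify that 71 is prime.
(70)! mod 71 = 70. Since this equals -1 (mod 71), Wilson confirms 71 is prime.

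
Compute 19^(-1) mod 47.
Since 47 is prime, by Fermat 19^(-1) ≡ 19^{45} ≡ 5 mod 47. Verify: 19 × 5 = 95 ≡ 1 mod 47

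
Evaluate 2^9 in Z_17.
By repeated squaring mod 17: 2^{1}≡2, 2^{2}≡4, 2^{4}≡16, 2^{8}≡1. Then 2^{9} = 2^{8+1} ≡ 1 × 2 ≡ 2 mod 17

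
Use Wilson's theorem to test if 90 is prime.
(89)! mod 90 = 0. Since 0 ≢ -1 (mod 90), 90 is not prime.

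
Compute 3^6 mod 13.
By repeated squaring mod 13: 3^{1}≡3, 3^{2}≡9, 3^{4}≡3. Then 3^{6} = 3^{4+2} ≡ 3 × 9 ≡ 1 mod 13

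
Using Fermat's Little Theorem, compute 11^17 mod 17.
By Fermat: 11^{16} ≡ 1 (mod 17). So 11^{17} = 11^{16} · 11^{1} ≡ 11^{1} ≡ 11 (mod 17)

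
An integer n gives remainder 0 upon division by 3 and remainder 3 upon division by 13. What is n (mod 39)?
M = 3 × 13 = 39. M₁ = 13, y₁ ≡ 1 (mod 3). M₂ = 3, y₂ ≡ 9 (mod 13). n = 0×13×1 + 3×3×9 ≡ 3 (mod 39)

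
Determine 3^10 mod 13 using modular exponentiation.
By repeated squaring (mod 13): 3^{1}≡3, 3^{2}≡9, 3^{4}≡3, 3^{8}≡9. Then 3^{10} = 3^{8+2} ≡ 9 × 9 ≡ 3 (mod 13)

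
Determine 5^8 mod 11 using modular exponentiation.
By repeated squaring mod 11: 5^{1}≡5, 5^{2}≡3, 5^{4}≡9, 5^{8}≡4. So 5^{8} ≡ 4 mod 11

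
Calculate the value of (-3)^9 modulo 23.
By repeated squaring mod 23: (-3)^{1}≡20, (-3)^{2}≡9, (-3)^{4}≡12, (-3)^{8}≡6. Then (-3)^{9} = (-3)^{8+1} ≡ 6 × 20 ≡ 5 mod 23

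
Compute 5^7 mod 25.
By repeated squaring mod 25: 5^{1}≡5, 5^{2}≡0, 5^{4}≡0. Then 5^{7} = 5^{4+2+1} ≡ 0 × 0 × 5 ≡ 0 mod 25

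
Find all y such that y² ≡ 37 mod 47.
The square roots of 37 mod 47 are 32 and 15. Verify: 32² = 1024 ≡ 37 mod 47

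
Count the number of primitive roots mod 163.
There are φ(163-1) = φ(162) = 54 primitive roots modulo 163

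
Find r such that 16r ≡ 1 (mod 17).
Since 17 is prime, by Fermat 16^(-1) ≡ 16^{15} ≡ 16 (mod 17). Verify: 16 × 16 = 256 ≡ 1 (mod 17)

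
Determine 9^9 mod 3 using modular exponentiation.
By repeated squaring (mod 3): 9^{1}≡0, 9^{2}≡0, 9^{4}≡0, 9^{8}≡0. Then 9^{9} = 9^{8+1} ≡ 0 × 0 ≡ 0 (mod 3)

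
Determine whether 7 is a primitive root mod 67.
ord_67(7) divides 66. For each prime q|66: 7^{33}≡66, 7^{22}≡29, 7^{6}≡64, none ≡ 1. So 7 has order 66 and is a primitive root mod 67.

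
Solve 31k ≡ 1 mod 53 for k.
Since 53 is prime, by Fermat 31^(-1) ≡ 31^{51} ≡ 12 mod 53. Verify: 31 × 12 = 372 ≡ 1 mod 53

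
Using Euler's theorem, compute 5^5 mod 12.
By Euler: 5^{4} ≡ 1 (mod 12) since gcd(5, 12) = 1. 5 = 1×4 + 1. So 5^{5} ≡ 5^{1} ≡ 5 (mod 12)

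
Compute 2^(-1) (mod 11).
Since 11 is prime, by Fermat 2^(-1) ≡ 2^{9} ≡ 6 (mod 11). Verify: 2 × 6 = 12 ≡ 1 (mod 11)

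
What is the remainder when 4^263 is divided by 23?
Using Fermat: 4^{22} ≡ 1 mod 23. 263 ≡ 21 mod 22. So 4^{263} ≡ 4^{21} ≡ 6 mod 23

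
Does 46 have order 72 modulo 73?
46^{4} ≡ 1 (mod 73) and 4 < 72, so ord_73(46) = 4 ≠ 72 and 46 is not a primitive root.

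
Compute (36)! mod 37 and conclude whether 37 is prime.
(36)! mod 37 = 36. Since 36 ≡ -1 (mod 37), 37 is prime.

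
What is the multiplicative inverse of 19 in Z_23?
Since 23 is prime, by Fermat 19^(-1) ≡ 19^{21} ≡ 17 (mod 23). Verify: 19 × 17 = 323 ≡ 1 (mod 23)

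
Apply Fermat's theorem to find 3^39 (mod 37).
By Fermat: 3^{36} ≡ 1 (mod 37). So 3^{39} = 3^{36} · 3^{3} ≡ 3^{3} ≡ 27 (mod 37)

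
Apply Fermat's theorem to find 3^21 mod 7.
By Fermat: 3^{6} ≡ 1 mod 7. 21 = 3×6 + 3. So 3^{21} ≡ 3^{3} ≡ 6 mod 7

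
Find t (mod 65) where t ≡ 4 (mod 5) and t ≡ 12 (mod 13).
M = 5 × 13 = 65. M₁ = 13, y₁ ≡ 2 (mod 5). M₂ = 5, y₂ ≡ 8 (mod 13). t = 4×13×2 + 12×5×8 ≡ 64 (mod 65)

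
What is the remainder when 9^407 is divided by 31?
Using Fermat: 9^{30} ≡ 1 mod 31. 407 ≡ 17 mod 30. So 9^{407} ≡ 9^{17} ≡ 19 mod 31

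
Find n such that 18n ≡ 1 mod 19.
Since 19 is prime, by Fermat 18^(-1) ≡ 18^{17} ≡ 18 mod 19. Verify: 18 × 18 = 324 ≡ 1 mod 19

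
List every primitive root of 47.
There are φ(46) = 22 primitive roots mod 47: {5, 10, 11, 13, 15, 19, 20, 22, 23, 26, 29, 30, 31, 33, 35, 38, 39, 40, 41, 43, 44, 45}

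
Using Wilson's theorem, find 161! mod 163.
(162)! = (161)! × (162) ≡ -1 mod 163. So (161)! ≡ -1 × (162)^(-1) ≡ (-1)×(-1) = 1 mod 163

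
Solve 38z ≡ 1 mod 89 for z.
Since 89 is prime, by Fermat 38^(-1) ≡ 38^{87} ≡ 82 mod 89. Verify: 38 × 82 = 3116 ≡ 1 mod 89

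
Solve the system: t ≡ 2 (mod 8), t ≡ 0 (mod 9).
M = 8 × 9 = 72. M₁ = 9, y₁ ≡ 1 (mod 8). M₂ = 8, y₂ ≡ 8 (mod 9). t = 2×9×1 + 0×8×8 ≡ 18 (mod 72)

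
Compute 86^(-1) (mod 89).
Since 89 is prime, by Fermat 86^(-1) ≡ 86^{87} ≡ 59 (mod 89). Verify: 86 × 59 = 5074 ≡ 1 (mod 89)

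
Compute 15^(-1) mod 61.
Since 61 is prime, by Fermat 15^(-1) ≡ 15^{59} ≡ 57 mod 61. Verify: 15 × 57 = 855 ≡ 1 mod 61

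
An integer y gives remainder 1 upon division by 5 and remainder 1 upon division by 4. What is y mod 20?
M = 5 × 4 = 20. M₁ = 4, y₁ ≡ 4 mod 5. M₂ = 5, y₂ ≡ 1 mod 4. y = 1×4×4 + 1×5×1 ≡ 1 mod 20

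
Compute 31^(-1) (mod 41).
Since 41 is prime, by Fermat 31^(-1) ≡ 31^{39} ≡ 4 (mod 41). Verify: 31 × 4 = 124 ≡ 1 (mod 41)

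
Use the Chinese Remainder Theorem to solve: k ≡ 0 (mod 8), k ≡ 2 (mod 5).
M = 8 × 5 = 40. M₁ = 5, y₁ ≡ 5 (mod 8). M₂ = 8, y₂ ≡ 2 (mod 5). k = 0×5×5 + 2×8×2 ≡ 32 (mod 40)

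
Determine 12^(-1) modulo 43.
Since 43 is prime, by Fermat 12^(-1) ≡ 12^{41} ≡ 18 (mod 43). Verify: 12 × 18 = 216 ≡ 1 (mod 43)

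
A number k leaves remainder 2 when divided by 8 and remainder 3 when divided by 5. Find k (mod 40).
M = 8 × 5 = 40. M₁ = 5, y₁ ≡ 5 (mod 8). M₂ = 8, y₂ ≡ 2 (mod 5). k = 2×5×5 + 3×8×2 ≡ 18 (mod 40)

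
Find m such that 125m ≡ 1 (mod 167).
Since 167 is prime, by Fermat 125^(-1) ≡ 125^{165} ≡ 163 (mod 167). Verify: 125 × 163 = 20375 ≡ 1 (mod 167)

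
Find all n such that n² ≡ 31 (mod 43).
The square roots of 31 mod 43 are 17 and 26. Verify: 17² = 289 ≡ 31 (mod 43)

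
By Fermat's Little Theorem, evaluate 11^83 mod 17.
By Fermat: 11^{16} ≡ 1 (mod 17). 83 = 5×16 + 3. So 11^{83} ≡ 11^{3} ≡ 5 (mod 17)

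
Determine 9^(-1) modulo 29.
Since 29 is prime, by Fermat 9^(-1) ≡ 9^{27} ≡ 13 mod 29. Verify: 9 × 13 = 117 ≡ 1 mod 29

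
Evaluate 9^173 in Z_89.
Using Fermat: 9^{88} ≡ 1 (mod 89). 173 ≡ 85 (mod 88). So 9^{173} ≡ 9^{85} ≡ 21 (mod 89)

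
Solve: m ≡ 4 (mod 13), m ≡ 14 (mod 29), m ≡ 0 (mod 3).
M = 13 × 29 × 3 = 1131. M₁ = 87, y₁ ≡ 3 (mod 13). M₂ = 39, y₂ ≡ 3 (mod 29). M₃ = 377, y₃ ≡ 2 (mod 3). m = 4×87×3 + 14×39×3 + 0×377×2 ≡ 420 (mod 1131)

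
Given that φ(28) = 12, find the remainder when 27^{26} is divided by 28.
By Euler: 27^{12} ≡ 1 (mod 28) since gcd(27, 28) = 1. 26 = 2×12 + 2. So 27^{26} ≡ 27^{2} ≡ 1 (mod 28)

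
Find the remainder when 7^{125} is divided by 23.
By Fermat: 7^{22} ≡ 1 (mod 23). 125 = 5×22 + 15. So 7^{125} ≡ 7^{15} ≡ 14 (mod 23)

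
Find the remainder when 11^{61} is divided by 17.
By Fermat: 11^{16} ≡ 1 (mod 17). 61 = 3×16 + 13. So 11^{61} ≡ 11^{13} ≡ 7 (mod 17)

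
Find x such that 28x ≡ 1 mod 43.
Since 43 is prime, by Fermat 28^(-1) ≡ 28^{41} ≡ 20 mod 43. Verify: 28 × 20 = 560 ≡ 1 mod 43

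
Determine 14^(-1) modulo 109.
Since 109 is prime, by Fermat 14^(-1) ≡ 14^{107} ≡ 39 (mod 109). Verify: 14 × 39 = 546 ≡ 1 (mod 109)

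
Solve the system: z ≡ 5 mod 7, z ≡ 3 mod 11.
M = 7 × 11 = 77. M₁ = 11, y₁ ≡ 2 mod 7. M₂ = 7, y₂ ≡ 8 mod 11. z = 5×11×2 + 3×7×8 ≡ 47 mod 77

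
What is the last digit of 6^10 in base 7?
Using Fermat: 6^{6} ≡ 1 mod 7. 10 ≡ 4 mod 6. So 6^{10} ≡ 6^{4} ≡ 1 mod 7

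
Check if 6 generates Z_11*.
ord_11(6) divides 10. For each prime q|10: 6^{5}≡10, 6^{2}≡3, none ≡ 1. So 6 has order 10 and is a primitive root mod 11.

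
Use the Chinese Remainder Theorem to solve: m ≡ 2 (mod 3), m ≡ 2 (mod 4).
M = 3 × 4 = 12. M₁ = 4, y₁ ≡ 1 (mod 3). M₂ = 3, y₂ ≡ 3 (mod 4). m = 2×4×1 + 2×3×3 ≡ 2 (mod 12)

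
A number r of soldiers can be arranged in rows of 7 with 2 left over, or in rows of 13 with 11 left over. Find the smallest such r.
M = 7 × 13 = 91. M₁ = 13, y₁ ≡ 6 (mod 7). M₂ = 7, y₂ ≡ 2 (mod 13). r = 2×13×6 + 11×7×2 ≡ 37 (mod 91)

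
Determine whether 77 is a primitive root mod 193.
ord_193(77) divides 192. For each prime q|192: 77^{96}≡192, 77^{64}≡108, none ≡ 1. So 77 has order 192 and is a primitive root mod 193.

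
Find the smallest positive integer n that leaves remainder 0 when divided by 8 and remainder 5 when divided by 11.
M = 8 × 11 = 88. M₁ = 11, y₁ ≡ 3 mod 8. M₂ = 8, y₂ ≡ 7 mod 11. n = 0×11×3 + 5×8×7 ≡ 16 mod 88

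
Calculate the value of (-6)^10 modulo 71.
By repeated squaring mod 71: (-6)^{1}≡65, (-6)^{2}≡36, (-6)^{4}≡18, (-6)^{8}≡40. Then (-6)^{10} = (-6)^{8+2} ≡ 40 × 36 ≡ 20 mod 71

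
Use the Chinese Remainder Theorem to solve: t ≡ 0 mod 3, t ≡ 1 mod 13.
M = 3 × 13 = 39. M₁ = 13, y₁ ≡ 1 mod 3. M₂ = 3, y₂ ≡ 9 mod 13. t = 0×13×1 + 1×3×9 ≡ 27 mod 39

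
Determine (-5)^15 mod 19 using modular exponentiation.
By repeated squaring (mod 19): (-5)^{1}≡14, (-5)^{2}≡6, (-5)^{4}≡17, (-5)^{8}≡4. Then (-5)^{15} = (-5)^{8+4+2+1} ≡ 4 × 17 × 6 × 14 ≡ 12 (mod 19)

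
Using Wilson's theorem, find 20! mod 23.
(22)! = (20)! × (21) × (22) ≡ -1 mod 23. So (20)! ≡ -1 × [(22)(21)]^(-1) ≡ 11 mod 23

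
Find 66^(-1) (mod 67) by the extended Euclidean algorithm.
Extended GCD: 66(-1) + 67(1) = 1. So 66^(-1) ≡ -1 ≡ 66 (mod 67). Verify: 66 × 66 = 4356 ≡ 1 (mod 67)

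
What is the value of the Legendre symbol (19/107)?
(19/107) = 19^{53} mod 107 = 1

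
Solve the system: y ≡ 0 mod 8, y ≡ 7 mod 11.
M = 8 × 11 = 88. M₁ = 11, y₁ ≡ 3 mod 8. M₂ = 8, y₂ ≡ 7 mod 11. y = 0×11×3 + 7×8×7 ≡ 40 mod 88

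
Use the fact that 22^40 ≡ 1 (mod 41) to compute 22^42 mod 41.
By Fermat: 22^{40} ≡ 1 (mod 41). So 22^{42} = 22^{40} · 22^{2} ≡ 22^{2} ≡ 33 (mod 41)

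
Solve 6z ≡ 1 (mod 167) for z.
Since 167 is prime, by Fermat 6^(-1) ≡ 6^{165} ≡ 28 (mod 167). Verify: 6 × 28 = 168 ≡ 1 (mod 167)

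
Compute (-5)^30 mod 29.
Using Fermat: (-5)^{28} ≡ 1 (mod 29). 30 ≡ 2 (mod 28). So (-5)^{30} ≡ (-5)^{2} ≡ 25 (mod 29)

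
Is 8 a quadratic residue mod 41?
By Euler's criterion: 8^{20} ≡ 1 (mod 41). Since this equals 1, 8 is a QR.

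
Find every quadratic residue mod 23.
Squares in Z_23*: {1, 2, 3, 4, 6, 8, 9, 12, 13, 16, 18}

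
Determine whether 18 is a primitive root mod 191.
18^{95} ≡ 1 (mod 191) and 95 < 190, so ord_191(18) = 95 ≠ 190 and 18 is not a primitive root.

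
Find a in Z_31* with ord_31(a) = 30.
3 has order 30 mod 31 since 3^{30} ≡ 1 mod 31 and no smaller power works.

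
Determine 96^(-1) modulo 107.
Since 107 is prime, by Fermat 96^(-1) ≡ 96^{105} ≡ 68 mod 107. Verify: 96 × 68 = 6528 ≡ 1 mod 107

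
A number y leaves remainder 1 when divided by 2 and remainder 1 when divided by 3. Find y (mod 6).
M = 2 × 3 = 6. M₁ = 3, y₁ ≡ 1 (mod 2). M₂ = 2, y₂ ≡ 2 (mod 3). y = 1×3×1 + 1×2×2 ≡ 1 (mod 6)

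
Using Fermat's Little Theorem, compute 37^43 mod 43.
By Fermat: 37^{42} ≡ 1 (mod 43). So 37^{43} = 37^{42} · 37^{1} ≡ 37^{1} ≡ 37 (mod 43)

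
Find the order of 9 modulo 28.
Powers of 9 mod 28: 9^1≡9, 9^2≡25, 9^3≡1. ord_28(9) = 3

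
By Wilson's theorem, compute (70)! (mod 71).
By Wilson's theorem, (70)! ≡ -1 ≡ 70 (mod 71)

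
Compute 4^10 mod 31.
By repeated squaring mod 31: 4^{1}≡4, 4^{2}≡16, 4^{4}≡8, 4^{8}≡2. Then 4^{10} = 4^{8+2} ≡ 2 × 16 ≡ 1 mod 31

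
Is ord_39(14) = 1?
Powers of 14 mod 39: 14^1≡14, 14^2≡1. 14^1≡14≢1, so ord ≠ 1. No, the actual order is 2.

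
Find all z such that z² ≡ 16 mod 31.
The square roots of 16 mod 31 are 4 and 27. Verify: 4² = 16 ≡ 16 mod 31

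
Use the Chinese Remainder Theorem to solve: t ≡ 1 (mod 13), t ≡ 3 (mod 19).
M = 13 × 19 = 247. M₁ = 19, y₁ ≡ 11 (mod 13). M₂ = 13, y₂ ≡ 3 (mod 19). t = 1×19×11 + 3×13×3 ≡ 79 (mod 247)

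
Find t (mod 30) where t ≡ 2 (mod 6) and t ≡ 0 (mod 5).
M = 6 × 5 = 30. M₁ = 5, y₁ ≡ 5 (mod 6). M₂ = 6, y₂ ≡ 1 (mod 5). t = 2×5×5 + 0×6×1 ≡ 20 (mod 30)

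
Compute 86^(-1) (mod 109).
Since 109 is prime, by Fermat 86^(-1) ≡ 86^{107} ≡ 90 (mod 109). Verify: 86 × 90 = 7740 ≡ 1 (mod 109)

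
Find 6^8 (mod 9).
By repeated squaring (mod 9): 6^{1}≡6, 6^{2}≡0, 6^{4}≡0, 6^{8}≡0. So 6^{8} ≡ 0 (mod 9)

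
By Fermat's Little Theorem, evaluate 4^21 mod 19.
By Fermat: 4^{18} ≡ 1 mod 19. So 4^{21} = 4^{18} · 4^{3} ≡ 4^{3} ≡ 7 mod 19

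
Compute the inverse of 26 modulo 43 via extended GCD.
Extended GCD: 26(5) + 43(-3) = 1. So 26^(-1) ≡ 5 (mod 43). Verify: 26 × 5 = 130 ≡ 1 (mod 43)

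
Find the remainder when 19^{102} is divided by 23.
By Fermat: 19^{22} ≡ 1 mod 23. 102 = 4×22 + 14. So 19^{102} ≡ 19^{14} ≡ 18 mod 23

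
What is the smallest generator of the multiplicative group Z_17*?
g = 3. Powers: [3, 9, 10, 13, 5, 15, 11, 16, ...] generates all 16 non-zero residues.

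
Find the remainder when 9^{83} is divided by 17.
By Fermat: 9^{16} ≡ 1 (mod 17). 83 = 5×16 + 3. So 9^{83} ≡ 9^{3} ≡ 15 (mod 17)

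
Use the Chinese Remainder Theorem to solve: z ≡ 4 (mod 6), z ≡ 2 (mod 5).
M = 6 × 5 = 30. M₁ = 5, y₁ ≡ 5 (mod 6). M₂ = 6, y₂ ≡ 1 (mod 5). z = 4×5×5 + 2×6×1 ≡ 22 (mod 30)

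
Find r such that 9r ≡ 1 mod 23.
Since 23 is prime, by Fermat 9^(-1) ≡ 9^{21} ≡ 18 mod 23. Verify: 9 × 18 = 162 ≡ 1 mod 23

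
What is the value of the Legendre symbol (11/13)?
(11/13) = 11^{6} mod 13 = -1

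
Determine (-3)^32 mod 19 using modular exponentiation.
Using Fermat: (-3)^{18} ≡ 1 mod 19. 32 ≡ 14 mod 18. So (-3)^{32} ≡ (-3)^{14} ≡ 4 mod 19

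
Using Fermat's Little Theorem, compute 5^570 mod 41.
By Fermat: 5^{40} ≡ 1 (mod 41). 570 ≡ 10 (mod 40). So 5^{570} ≡ 5^{10} ≡ 40 (mod 41)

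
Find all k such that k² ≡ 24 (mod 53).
The square roots of 24 mod 53 are 36 and 17. Verify: 36² = 1296 ≡ 24 (mod 53)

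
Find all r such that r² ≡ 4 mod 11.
The square roots of 4 mod 11 are 9 and 2. Verify: 9² = 81 ≡ 4 mod 11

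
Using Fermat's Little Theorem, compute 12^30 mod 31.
By Fermat's Little Theorem, 12^{30} ≡ 1 mod 31 since 31 is prime and gcd(12, 31) = 1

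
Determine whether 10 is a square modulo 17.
By Euler's criterion: 10^{8} ≡ 16 mod 17. Since this equals -1 (≡ 16), 10 is not a QR.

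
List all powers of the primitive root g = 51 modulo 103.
51^1, 51^2, ..., 51^{102} mod 103: [51, 26, 90, 58, 74, 66, 70, 68, 69, 17, 43, 30, 88, 59, 22, 92, 57, 23, 40, 83, 10, 98, 54, 76, 65, 19, 42, 82, 62, 72, 67, 18, 94, 56, 75, 14, 96, 55, 24, 91, 6, 100, 53, 25, 39, 32, 87, 8, 99, 2, 102, 52, 77, 13, 45, 29, 37, 33, 35, 34, 86, 60, 73, 15, 44, 81, 11, 46, 80, 63, 20, 93, 5, 49, 27, 38, 84, 61, 21, 41, 31, 36, 85, 9, 47, 28, 89, 7, 48, 79, 12, 97, 3, 50, 78, 64, 71, 16, 95, 4, 101, 1]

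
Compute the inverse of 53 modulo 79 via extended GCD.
Extended GCD: 53(3) + 79(-2) = 1. So 53^(-1) ≡ 3 mod 79. Verify: 53 × 3 = 159 ≡ 1 mod 79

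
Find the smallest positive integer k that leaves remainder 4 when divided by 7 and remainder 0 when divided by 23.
M = 7 × 23 = 161. M₁ = 23, y₁ ≡ 4 mod 7. M₂ = 7, y₂ ≡ 10 mod 23. k = 4×23×4 + 0×7×10 ≡ 46 mod 161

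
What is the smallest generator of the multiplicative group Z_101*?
g = 2. Powers: [2, 4, 8, 16, 32, 64, ...] generates all 100 non-zero residues.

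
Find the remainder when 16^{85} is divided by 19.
By Fermat: 16^{18} ≡ 1 mod 19. 85 = 4×18 + 13. So 16^{85} ≡ 16^{13} ≡ 5 mod 19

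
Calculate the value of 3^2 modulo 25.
3^{2} = 9 ≡ 9 mod 25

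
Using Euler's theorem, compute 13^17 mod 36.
By Euler: 13^{12} ≡ 1 mod 36 since gcd(13, 36) = 1. 17 = 1×12 + 5. So 13^{17} ≡ 13^{5} ≡ 25 mod 36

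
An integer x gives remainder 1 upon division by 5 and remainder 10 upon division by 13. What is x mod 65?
M = 5 × 13 = 65. M₁ = 13, y₁ ≡ 2 mod 5. M₂ = 5, y₂ ≡ 8 mod 13. x = 1×13×2 + 10×5×8 ≡ 36 mod 65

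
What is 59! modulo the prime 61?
(60)! = (59)! × (60) ≡ -1 mod 61. So (59)! ≡ -1 × (60)^(-1) ≡ (-1)×(-1) = 1 mod 61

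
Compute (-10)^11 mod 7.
Using Fermat: (-10)^{6} ≡ 1 (mod 7). 11 ≡ 5 (mod 6). So (-10)^{11} ≡ (-10)^{5} ≡ 2 (mod 7)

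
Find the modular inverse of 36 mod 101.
Since 101 is prime, by Fermat 36^(-1) ≡ 36^{99} ≡ 87 mod 101. Verify: 36 × 87 = 3132 ≡ 1 mod 101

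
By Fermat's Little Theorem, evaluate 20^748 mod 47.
By Fermat: 20^{46} ≡ 1 (mod 47). 748 ≡ 12 (mod 46). So 20^{748} ≡ 20^{12} ≡ 36 (mod 47)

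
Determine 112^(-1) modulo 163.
Since 163 is prime, by Fermat 112^(-1) ≡ 112^{161} ≡ 147 mod 163. Verify: 112 × 147 = 16464 ≡ 1 mod 163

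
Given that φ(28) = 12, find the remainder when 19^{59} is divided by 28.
By Euler: 19^{12} ≡ 1 mod 28 since gcd(19, 28) = 1. 59 = 4×12 + 11. So 19^{59} ≡ 19^{11} ≡ 3 mod 28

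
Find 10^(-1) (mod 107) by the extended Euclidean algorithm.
Extended GCD: 10(-32) + 107(3) = 1. So 10^(-1) ≡ -32 ≡ 75 (mod 107). Verify: 10 × 75 = 750 ≡ 1 (mod 107)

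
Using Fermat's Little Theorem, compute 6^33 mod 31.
By Fermat: 6^{30} ≡ 1 mod 31. So 6^{33} = 6^{30} · 6^{3} ≡ 6^{3} ≡ 30 mod 31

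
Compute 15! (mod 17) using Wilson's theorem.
(16)! = (15)! × (16) ≡ -1 (mod 17). So (15)! ≡ -1 × (16)^(-1) ≡ (-1)×(-1) = 1 (mod 17)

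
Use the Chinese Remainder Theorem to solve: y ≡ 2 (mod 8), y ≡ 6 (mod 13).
M = 8 × 13 = 104. M₁ = 13, y₁ ≡ 5 (mod 8). M₂ = 8, y₂ ≡ 5 (mod 13). y = 2×13×5 + 6×8×5 ≡ 58 (mod 104)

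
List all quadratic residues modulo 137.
QRs mod 137: {1, 2, 4, 7, 8, 9, 11, 14, 15, 16, 17, 18, 19, 22, 25, 28, 30, 32, 34, 36, 37, 38, 39, 44, 49, 50, 56, 59, 60, 61, 63, 64, 65, 68, 69, 72, 73, 74, 76, 77, 78, 81, 87, 88, 93, 98, 99, 100, 101, 103, 105, 107, 109, 112, 115, 118, 119, 120, 121, 122, 123, 126, 128, 129, 130, 133, 135, 136}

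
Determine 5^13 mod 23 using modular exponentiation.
By repeated squaring (mod 23): 5^{1}≡5, 5^{2}≡2, 5^{4}≡4, 5^{8}≡16. Then 5^{13} = 5^{8+4+1} ≡ 16 × 4 × 5 ≡ 21 (mod 23)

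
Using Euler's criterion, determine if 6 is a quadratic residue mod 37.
By Euler's criterion: 6^{18} ≡ 36 mod 37. Since this equals -1 (≡ 36), 6 is not a QR.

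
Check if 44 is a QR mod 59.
By Euler's criterion: 44^{29} ≡ 58 mod 59. Since this equals -1 (≡ 58), 44 is not a QR.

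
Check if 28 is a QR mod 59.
By Euler's criterion: 28^{29} ≡ 1 (mod 59). Since this equals 1, 28 is a QR.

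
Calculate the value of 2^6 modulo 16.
By repeated squaring mod 16: 2^{1}≡2, 2^{2}≡4, 2^{4}≡0. Then 2^{6} = 2^{4+2} ≡ 0 × 4 ≡ 0 mod 16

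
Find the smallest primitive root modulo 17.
g = 3. Powers: [3, 9, 10, 13, 5, 15, ...] generates all 16 non-zero residues.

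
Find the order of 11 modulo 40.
Powers of 11 mod 40: 11^1≡11, 11^2≡1. ord_40(11) = 2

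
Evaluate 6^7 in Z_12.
By repeated squaring (mod 12): 6^{1}≡6, 6^{2}≡0, 6^{4}≡0. Then 6^{7} = 6^{4+2+1} ≡ 0 × 0 × 6 ≡ 0 (mod 12)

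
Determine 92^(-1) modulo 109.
Since 109 is prime, by Fermat 92^(-1) ≡ 92^{107} ≡ 32 (mod 109). Verify: 92 × 32 = 2944 ≡ 1 (mod 109)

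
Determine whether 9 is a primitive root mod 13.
9^{3} ≡ 1 (mod 13) and 3 < 12, so ord_13(9) = 3 ≠ 12 and 9 is not a primitive root.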